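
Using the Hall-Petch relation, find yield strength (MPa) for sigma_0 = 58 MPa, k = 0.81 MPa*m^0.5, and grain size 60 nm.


d = 60 nm = 6e-08 m
sqrt(d) = 0.000244949
Hall-Petch contribution = k / sqrt(d) = 0.81 / 0.000244949 = 3306.8 MPa
sigma = sigma_0 + k/sqrt(d) = 58 + 3306.8 = 3364.8 MPa

3364.8


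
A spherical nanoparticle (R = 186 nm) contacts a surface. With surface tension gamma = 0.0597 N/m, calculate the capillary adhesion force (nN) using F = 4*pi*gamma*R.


Convert radius: R = 186 nm = 1.86e-07 m
F = 4 * pi * gamma * R
F = 4 * pi * 0.0597 * 1.86e-07
F = 1.39539e-07 N = 139.5395 nN

139.5395


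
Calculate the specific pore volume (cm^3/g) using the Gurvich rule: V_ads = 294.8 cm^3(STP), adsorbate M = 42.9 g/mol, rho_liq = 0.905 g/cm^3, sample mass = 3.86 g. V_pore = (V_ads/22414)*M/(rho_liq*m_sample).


Moles adsorbed n = V_ads / 22414 = 294.8 / 22414 = 1.315249e-02 mol
Liquid volume V_liq = n * M / rho_liq = 1.315249e-02 * 42.9 / 0.905 = 0.62347 cm^3
Specific pore volume V_pore = V_liq / m_sample = 0.62347 / 3.86
V_pore = 0.1615 cm^3/g

0.1615


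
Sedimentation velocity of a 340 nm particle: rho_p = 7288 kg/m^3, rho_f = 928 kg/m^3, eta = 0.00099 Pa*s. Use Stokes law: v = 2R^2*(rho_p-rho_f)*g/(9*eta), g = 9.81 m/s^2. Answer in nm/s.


Radius R = 340/2 nm = 1.7e-07 m
Density difference = 7288 - 928 = 6360 kg/m^3
v = 2 * R^2 * (rho_p - rho_f) * g / (9 * eta)
v = 2 * (1.7e-07)^2 * 6360 * 9.81 / (9 * 0.00099)
v = 4.0474e-07 m/s = 404.7401 nm/s

404.7401


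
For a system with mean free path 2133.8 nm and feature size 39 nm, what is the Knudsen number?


Knudsen number Kn = lambda / L
Kn = 2133.8 / 39
Kn = 54.7128

54.7128


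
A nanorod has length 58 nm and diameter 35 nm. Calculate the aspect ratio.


Aspect ratio AR = length / diameter
AR = 58 / 35
AR = 1.66

1.66


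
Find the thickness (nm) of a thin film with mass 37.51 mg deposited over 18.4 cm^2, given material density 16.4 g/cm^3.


Convert: m = 37.51 mg = 3.7510e-05 kg, A = 18.4 cm^2 = 1.8400e-03 m^2, rho = 16.4 g/cm^3 = 16400 kg/m^3
t = m / (A * rho)
t = 3.7510e-05 / (1.8400e-03 * 16400)
t = 1.2430e-06 m = 1243.0 nm

1243.0


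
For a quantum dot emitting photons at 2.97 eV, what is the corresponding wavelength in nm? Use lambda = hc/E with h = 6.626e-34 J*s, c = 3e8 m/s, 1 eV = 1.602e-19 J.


Convert energy: E = 2.97 eV = 2.97 * 1.602e-19 = 4.75794e-19 J
lambda = h*c / E = 6.626e-34 * 3e8 / 4.75794e-19
lambda = 4.17786e-07 m = 417.8 nm

417.8


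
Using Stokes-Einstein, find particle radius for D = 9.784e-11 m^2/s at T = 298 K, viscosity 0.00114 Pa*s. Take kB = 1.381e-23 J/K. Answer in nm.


Stokes-Einstein: R = kB*T / (6*pi*eta*D)
R = 1.381e-23 * 298 / (6 * pi * 0.00114 * 9.784e-11)
R = 1.95744e-09 m = 1.96 nm

1.96


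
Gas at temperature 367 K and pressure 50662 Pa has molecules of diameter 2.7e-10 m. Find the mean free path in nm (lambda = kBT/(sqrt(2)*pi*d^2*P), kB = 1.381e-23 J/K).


Mean free path: lambda = kB*T / (sqrt(2) * pi * d^2 * P)
lambda = 1.381e-23 * 367 / (sqrt(2) * pi * (2.7e-10)^2 * 50662)
lambda = 3.08877e-07 m
lambda = 308.88 nm

308.88


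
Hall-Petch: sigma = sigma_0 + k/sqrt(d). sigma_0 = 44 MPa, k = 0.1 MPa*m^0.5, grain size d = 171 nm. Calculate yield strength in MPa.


d = 171 nm = 1.71e-07 m
sqrt(d) = 0.0004135215
Hall-Petch contribution = k / sqrt(d) = 0.1 / 0.0004135215 = 241.8 MPa
sigma = sigma_0 + k/sqrt(d) = 44 + 241.8 = 285.8 MPa

285.8


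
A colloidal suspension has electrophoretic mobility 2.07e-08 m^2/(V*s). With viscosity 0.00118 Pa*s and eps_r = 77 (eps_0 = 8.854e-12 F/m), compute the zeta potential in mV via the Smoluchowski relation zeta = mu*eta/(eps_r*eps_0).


Smoluchowski equation: zeta = mu * eta / (eps_r * eps_0)
zeta = 2.07e-08 * 0.00118 / (77 * 8.854e-12)
zeta = 0.035828 V = 35.83 mV

35.83


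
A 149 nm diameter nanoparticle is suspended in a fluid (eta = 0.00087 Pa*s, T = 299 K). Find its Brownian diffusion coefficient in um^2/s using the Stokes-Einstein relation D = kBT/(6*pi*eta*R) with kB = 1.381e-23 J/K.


Radius R = 149/2 = 74.5 nm = 7.45e-08 m
D = kB*T / (6*pi*eta*R)
D = 1.381e-23 * 299 / (6 * pi * 0.00087 * 7.45e-08)
D = 3.37978e-12 m^2/s = 3.38 um^2/s

3.38


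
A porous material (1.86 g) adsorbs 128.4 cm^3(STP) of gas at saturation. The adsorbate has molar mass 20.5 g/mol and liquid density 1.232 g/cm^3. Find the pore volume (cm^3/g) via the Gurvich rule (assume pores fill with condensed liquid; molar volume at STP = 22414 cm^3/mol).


Moles adsorbed n = V_ads / 22414 = 128.4 / 22414 = 5.728563e-03 mol
Liquid volume V_liq = n * M / rho_liq = 5.728563e-03 * 20.5 / 1.232 = 0.09532 cm^3
Specific pore volume V_pore = V_liq / m_sample = 0.09532 / 1.86
V_pore = 0.0512 cm^3/g

0.0512


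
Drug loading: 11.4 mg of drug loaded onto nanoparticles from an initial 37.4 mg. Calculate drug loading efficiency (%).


Drug loading efficiency = (drug loaded / drug initial) * 100
DLE = 11.4 / 37.4 * 100
DLE = 0.3048 * 100
DLE = 30.48%

30.48


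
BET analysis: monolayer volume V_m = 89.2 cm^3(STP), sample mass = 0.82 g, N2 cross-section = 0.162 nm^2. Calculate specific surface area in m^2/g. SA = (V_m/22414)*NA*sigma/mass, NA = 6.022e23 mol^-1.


Number of moles in monolayer = V_m / 22414 = 89.2 / 22414 = 0.00397966
Number of molecules = moles * NA = 0.00397966 * 6.022e23
SA = molecules * sigma / mass
SA = (89.2 / 22414) * 6.022e23 * 0.162e-18 / 0.82
SA = 473.5 m^2/g

473.5


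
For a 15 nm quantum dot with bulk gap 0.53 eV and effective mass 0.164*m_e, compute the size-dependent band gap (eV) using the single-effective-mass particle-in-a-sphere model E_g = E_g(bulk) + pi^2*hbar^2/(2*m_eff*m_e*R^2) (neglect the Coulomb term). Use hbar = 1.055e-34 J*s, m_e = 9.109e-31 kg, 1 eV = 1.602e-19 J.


Radius R = 15/2 nm = 7.5e-09 m
Confinement energy dE = pi^2 * hbar^2 / (2 * m_eff * m_e * R^2)
dE = pi^2 * (1.055e-34)^2 / (2 * 0.164 * 9.109e-31 * (7.5e-09)^2) J, divided by 1.602e-19 J/eV
dE = 0.0408 eV
Total band gap = E_g(bulk) + dE = 0.53 + 0.0408 = 0.5708 eV

0.5708


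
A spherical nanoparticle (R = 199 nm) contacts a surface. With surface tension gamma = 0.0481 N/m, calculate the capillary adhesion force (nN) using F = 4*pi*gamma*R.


Convert radius: R = 199 nm = 1.99e-07 m
F = 4 * pi * gamma * R
F = 4 * pi * 0.0481 * 1.99e-07
F = 1.20284e-07 N = 120.284 nN

120.284


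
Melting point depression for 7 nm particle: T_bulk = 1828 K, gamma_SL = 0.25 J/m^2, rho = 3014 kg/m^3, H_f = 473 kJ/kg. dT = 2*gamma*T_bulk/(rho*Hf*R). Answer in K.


Radius R = 7/2 = 3.5 nm = 3.5e-09 m
Convert H_f = 473 kJ/kg = 473000 J/kg
dT = 2 * gamma_SL * T_bulk / (rho * H_f * R)
dT = 2 * 0.25 * 1828 / (3014 * 473000 * 3.5e-09)
dT = 183.2 K

183.2


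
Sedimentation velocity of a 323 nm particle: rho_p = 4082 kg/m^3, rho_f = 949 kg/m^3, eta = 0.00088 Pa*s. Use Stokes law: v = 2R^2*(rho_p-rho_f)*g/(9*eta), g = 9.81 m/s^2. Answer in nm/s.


Radius R = 323/2 nm = 1.615e-07 m
Density difference = 4082 - 949 = 3133 kg/m^3
v = 2 * R^2 * (rho_p - rho_f) * g / (9 * eta)
v = 2 * (1.615e-07)^2 * 3133 * 9.81 / (9 * 0.00088)
v = 2.02432e-07 m/s = 202.432 nm/s

202.432


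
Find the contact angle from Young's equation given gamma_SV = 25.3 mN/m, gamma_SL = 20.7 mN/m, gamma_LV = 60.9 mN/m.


cos(theta) = (gamma_SV - gamma_SL) / gamma_LV
cos(theta) = (25.3 - 20.7) / 60.9
cos(theta) = 0.075534
theta = arccos(0.075534) = 85.67 degrees

85.67


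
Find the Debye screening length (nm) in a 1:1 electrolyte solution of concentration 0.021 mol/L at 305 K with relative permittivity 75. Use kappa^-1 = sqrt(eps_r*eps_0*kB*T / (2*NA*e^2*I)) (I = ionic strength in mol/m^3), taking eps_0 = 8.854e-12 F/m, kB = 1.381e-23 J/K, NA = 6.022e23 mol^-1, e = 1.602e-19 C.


Ionic strength I = 0.021 * 1^2 * 1000 = 21 mol/m^3
kappa^-1 = sqrt(75 * 8.854e-12 * 1.381e-23 * 305 / (2 * 6.022e23 * (1.602e-19)^2 * 21))
kappa^-1 = 2.076 nm

2.076


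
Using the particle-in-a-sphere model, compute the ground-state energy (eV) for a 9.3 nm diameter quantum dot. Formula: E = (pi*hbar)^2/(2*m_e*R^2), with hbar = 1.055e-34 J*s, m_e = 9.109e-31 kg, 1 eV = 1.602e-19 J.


Radius R = 9.3/2 = 4.65 nm = 4.65e-09 m
E = (pi * 1.055e-34)^2 / (2 * 9.109e-31 * (4.65e-09)^2)
E(J) = 2.78868e-21
E = E(J) / 1.602e-19 = 0.0174 eV

0.0174


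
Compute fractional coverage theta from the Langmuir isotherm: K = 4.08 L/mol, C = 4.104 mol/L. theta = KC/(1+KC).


Langmuir isotherm: theta = K*C / (1 + K*C)
K*C = 4.08 * 4.104 = 16.74432
theta = 16.74432 / (1 + 16.74432) = 16.74432 / 17.74432
theta = 0.9436

0.9436


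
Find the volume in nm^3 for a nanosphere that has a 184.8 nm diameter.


Radius r = 184.8/2 = 92.4 nm
Volume V = (4/3) * pi * r^3
V = (4/3) * pi * (92.4)^3
V = 3304490.62 nm^3

3304490.62


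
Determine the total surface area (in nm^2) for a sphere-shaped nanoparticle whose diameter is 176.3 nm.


Radius r = 176.3/2 = 88.15 nm
Surface area SA = 4 * pi * r^2
SA = 4 * pi * (88.15)^2
SA = 97646.01 nm^2

97646.01


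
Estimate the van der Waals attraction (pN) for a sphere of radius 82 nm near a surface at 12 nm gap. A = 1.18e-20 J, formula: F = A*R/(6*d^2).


Convert to SI: R = 82 nm = 8.2e-08 m, d = 12 nm = 1.2e-08 m
F = A * R / (6 * d^2)
F = 1.18e-20 * 8.2e-08 / (6 * (1.2e-08)^2)
F = 1.11991e-12 N = 1.12 pN

1.12


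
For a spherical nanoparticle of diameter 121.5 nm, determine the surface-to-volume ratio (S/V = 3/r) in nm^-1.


Radius r = 121.5/2 = 60.75 nm
S/V = 3 / r = 3 / 60.75
S/V = 0.0494 nm^-1

0.0494


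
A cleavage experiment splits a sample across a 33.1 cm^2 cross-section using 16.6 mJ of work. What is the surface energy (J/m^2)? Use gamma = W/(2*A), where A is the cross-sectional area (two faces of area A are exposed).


Convert: A = 33.1 cm^2 = 0.00331 m^2, W = 16.6 mJ = 0.0166 J
Cleaving exposes two faces of area A, so total new surface = 2*A and gamma = W / (2*A)
gamma = 0.0166 / (2 * 0.00331)
gamma = 2.508 J/m^2

2.508


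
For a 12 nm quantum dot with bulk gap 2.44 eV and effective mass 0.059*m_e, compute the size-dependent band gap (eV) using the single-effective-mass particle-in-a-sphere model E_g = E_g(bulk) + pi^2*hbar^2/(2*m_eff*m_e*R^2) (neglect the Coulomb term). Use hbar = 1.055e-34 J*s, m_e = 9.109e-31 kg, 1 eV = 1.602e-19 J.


Radius R = 12/2 nm = 6e-09 m
Confinement energy dE = pi^2 * hbar^2 / (2 * m_eff * m_e * R^2)
dE = pi^2 * (1.055e-34)^2 / (2 * 0.059 * 9.109e-31 * (6e-09)^2) J, divided by 1.602e-19 J/eV
dE = 0.1772 eV
Total band gap = E_g(bulk) + dE = 2.44 + 0.1772 = 2.6172 eV

2.6172


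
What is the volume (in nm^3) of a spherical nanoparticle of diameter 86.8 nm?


Radius r = 86.8/2 = 43.4 nm
Volume V = (4/3) * pi * r^3
V = (4/3) * pi * (43.4)^3
V = 342418.96 nm^3

342418.96


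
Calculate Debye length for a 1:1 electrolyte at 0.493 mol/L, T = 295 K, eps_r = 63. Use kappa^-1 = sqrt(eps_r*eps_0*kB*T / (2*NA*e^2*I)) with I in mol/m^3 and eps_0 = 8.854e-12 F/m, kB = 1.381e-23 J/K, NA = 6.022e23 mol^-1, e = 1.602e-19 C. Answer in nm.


Ionic strength I = 0.493 * 1^2 * 1000 = 493 mol/m^3
kappa^-1 = sqrt(63 * 8.854e-12 * 1.381e-23 * 295 / (2 * 6.022e23 * (1.602e-19)^2 * 493))
kappa^-1 = 0.386 nm

0.386


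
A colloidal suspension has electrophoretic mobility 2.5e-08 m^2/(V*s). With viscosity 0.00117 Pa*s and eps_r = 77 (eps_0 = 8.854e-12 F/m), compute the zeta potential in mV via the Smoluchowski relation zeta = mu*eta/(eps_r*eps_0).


Smoluchowski equation: zeta = mu * eta / (eps_r * eps_0)
zeta = 2.5e-08 * 0.00117 / (77 * 8.854e-12)
zeta = 0.042904 V = 42.9 mV

42.9


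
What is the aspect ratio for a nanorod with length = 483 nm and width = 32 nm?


Aspect ratio AR = length / diameter
AR = 483 / 32
AR = 15.09

15.09


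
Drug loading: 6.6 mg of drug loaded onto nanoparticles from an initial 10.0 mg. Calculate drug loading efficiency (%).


Drug loading efficiency = (drug loaded / drug initial) * 100
DLE = 6.6 / 10.0 * 100
DLE = 0.66 * 100
DLE = 66.0%

66.0


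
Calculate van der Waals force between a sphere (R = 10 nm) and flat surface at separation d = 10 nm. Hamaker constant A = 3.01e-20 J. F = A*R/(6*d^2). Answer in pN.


Convert to SI: R = 10 nm = 1e-08 m, d = 10 nm = 1e-08 m
F = A * R / (6 * d^2)
F = 3.01e-20 * 1e-08 / (6 * (1e-08)^2)
F = 5.01667e-13 N = 0.502 pN

0.502


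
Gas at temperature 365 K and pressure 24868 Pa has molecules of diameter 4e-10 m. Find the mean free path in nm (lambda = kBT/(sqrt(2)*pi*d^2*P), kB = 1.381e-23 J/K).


Mean free path: lambda = kB*T / (sqrt(2) * pi * d^2 * P)
lambda = 1.381e-23 * 365 / (sqrt(2) * pi * (4e-10)^2 * 24868)
lambda = 2.85142e-07 m
lambda = 285.14 nm

285.14


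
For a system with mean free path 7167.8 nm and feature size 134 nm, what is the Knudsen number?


Knudsen number Kn = lambda / L
Kn = 7167.8 / 134
Kn = 53.491

53.491


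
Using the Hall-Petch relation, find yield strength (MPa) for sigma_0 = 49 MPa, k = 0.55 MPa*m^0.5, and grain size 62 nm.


d = 62 nm = 6.2e-08 m
sqrt(d) = 0.000248998
Hall-Petch contribution = k / sqrt(d) = 0.55 / 0.000248998 = 2208.9 MPa
sigma = sigma_0 + k/sqrt(d) = 49 + 2208.9 = 2257.9 MPa

2257.9


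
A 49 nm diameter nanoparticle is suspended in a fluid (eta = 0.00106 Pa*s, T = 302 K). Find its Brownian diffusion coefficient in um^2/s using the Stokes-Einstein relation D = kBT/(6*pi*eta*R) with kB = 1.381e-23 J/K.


Radius R = 49/2 = 24.5 nm = 2.45e-08 m
D = kB*T / (6*pi*eta*R)
D = 1.381e-23 * 302 / (6 * pi * 0.00106 * 2.45e-08)
D = 8.51976e-12 m^2/s = 8.52 um^2/s

8.52


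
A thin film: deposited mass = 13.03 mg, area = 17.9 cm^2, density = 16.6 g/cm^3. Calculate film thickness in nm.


Convert: m = 13.03 mg = 1.3030e-05 kg, A = 17.9 cm^2 = 1.7900e-03 m^2, rho = 16.6 g/cm^3 = 16600 kg/m^3
t = m / (A * rho)
t = 1.3030e-05 / (1.7900e-03 * 16600)
t = 4.3851e-07 m = 438.5 nm

438.5


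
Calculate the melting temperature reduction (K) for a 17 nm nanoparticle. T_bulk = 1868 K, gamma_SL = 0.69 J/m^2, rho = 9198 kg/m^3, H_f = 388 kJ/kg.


Radius R = 17/2 = 8.5 nm = 8.5e-09 m
Convert H_f = 388 kJ/kg = 388000 J/kg
dT = 2 * gamma_SL * T_bulk / (rho * H_f * R)
dT = 2 * 0.69 * 1868 / (9198 * 388000 * 8.5e-09)
dT = 85.0 K

85.0


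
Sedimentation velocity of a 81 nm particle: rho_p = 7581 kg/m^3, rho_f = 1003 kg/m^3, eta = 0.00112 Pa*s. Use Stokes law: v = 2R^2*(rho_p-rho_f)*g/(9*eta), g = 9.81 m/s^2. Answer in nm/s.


Radius R = 81/2 nm = 4.05e-08 m
Density difference = 7581 - 1003 = 6578 kg/m^3
v = 2 * R^2 * (rho_p - rho_f) * g / (9 * eta)
v = 2 * (4.05e-08)^2 * 6578 * 9.81 / (9 * 0.00112)
v = 2.10011e-08 m/s = 21.0011 nm/s

21.0011


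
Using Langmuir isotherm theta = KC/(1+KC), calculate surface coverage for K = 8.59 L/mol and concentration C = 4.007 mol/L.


Langmuir isotherm: theta = K*C / (1 + K*C)
K*C = 8.59 * 4.007 = 34.42013
theta = 34.42013 / (1 + 34.42013) = 34.42013 / 35.42013
theta = 0.9718

0.9718


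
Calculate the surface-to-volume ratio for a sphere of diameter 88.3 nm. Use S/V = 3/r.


Radius r = 88.3/2 = 44.15 nm
S/V = 3 / r = 3 / 44.15
S/V = 0.068 nm^-1

0.068


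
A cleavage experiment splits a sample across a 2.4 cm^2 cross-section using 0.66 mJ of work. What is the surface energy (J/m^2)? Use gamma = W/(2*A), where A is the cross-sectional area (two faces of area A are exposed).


Convert: A = 2.4 cm^2 = 0.00024 m^2, W = 0.66 mJ = 0.00066 J
Cleaving exposes two faces of area A, so total new surface = 2*A and gamma = W / (2*A)
gamma = 0.00066 / (2 * 0.00024)
gamma = 1.375 J/m^2

1.375


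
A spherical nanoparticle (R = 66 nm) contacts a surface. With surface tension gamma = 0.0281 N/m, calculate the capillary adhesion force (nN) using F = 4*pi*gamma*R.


Convert radius: R = 66 nm = 6.6e-08 m
F = 4 * pi * gamma * R
F = 4 * pi * 0.0281 * 6.6e-08
F = 2.33056e-08 N = 23.3056 nN

23.3056


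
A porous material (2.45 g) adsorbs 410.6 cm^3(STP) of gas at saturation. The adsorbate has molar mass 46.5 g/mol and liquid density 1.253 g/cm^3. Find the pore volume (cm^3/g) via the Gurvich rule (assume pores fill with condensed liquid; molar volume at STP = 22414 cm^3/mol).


Moles adsorbed n = V_ads / 22414 = 410.6 / 22414 = 1.831891e-02 mol
Liquid volume V_liq = n * M / rho_liq = 1.831891e-02 * 46.5 / 1.253 = 0.67983 cm^3
Specific pore volume V_pore = V_liq / m_sample = 0.67983 / 2.45
V_pore = 0.2775 cm^3/g

0.2775


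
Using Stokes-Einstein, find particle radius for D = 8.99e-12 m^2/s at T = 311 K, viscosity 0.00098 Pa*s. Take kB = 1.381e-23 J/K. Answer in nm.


Stokes-Einstein: R = kB*T / (6*pi*eta*D)
R = 1.381e-23 * 311 / (6 * pi * 0.00098 * 8.99e-12)
R = 2.58623e-08 m = 25.86 nm

25.86


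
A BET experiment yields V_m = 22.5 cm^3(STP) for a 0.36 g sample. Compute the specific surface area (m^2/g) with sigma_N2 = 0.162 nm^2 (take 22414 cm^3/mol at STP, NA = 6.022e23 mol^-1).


Number of moles in monolayer = V_m / 22414 = 22.5 / 22414 = 0.00100384
Number of molecules = moles * NA = 0.00100384 * 6.022e23
SA = molecules * sigma / mass
SA = (22.5 / 22414) * 6.022e23 * 0.162e-18 / 0.36
SA = 272.0 m^2/g

272.0


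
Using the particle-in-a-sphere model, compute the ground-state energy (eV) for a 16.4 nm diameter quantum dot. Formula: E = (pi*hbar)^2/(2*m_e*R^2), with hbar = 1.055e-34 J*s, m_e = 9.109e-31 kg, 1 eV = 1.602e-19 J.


Radius R = 16.4/2 = 8.2 nm = 8.2e-09 m
E = (pi * 1.055e-34)^2 / (2 * 9.109e-31 * (8.2e-09)^2)
E(J) = 8.9676e-22
E = E(J) / 1.602e-19 = 0.0056 eV

0.0056


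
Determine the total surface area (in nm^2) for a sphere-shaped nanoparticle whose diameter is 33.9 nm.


Radius r = 33.9/2 = 16.95 nm
Surface area SA = 4 * pi * r^2
SA = 4 * pi * (16.95)^2
SA = 3610.35 nm^2

3610.35


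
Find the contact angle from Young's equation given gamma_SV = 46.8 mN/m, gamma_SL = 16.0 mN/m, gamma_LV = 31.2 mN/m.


cos(theta) = (gamma_SV - gamma_SL) / gamma_LV
cos(theta) = (46.8 - 16.0) / 31.2
cos(theta) = 0.987179
theta = arccos(0.987179) = 9.18 degrees

9.18


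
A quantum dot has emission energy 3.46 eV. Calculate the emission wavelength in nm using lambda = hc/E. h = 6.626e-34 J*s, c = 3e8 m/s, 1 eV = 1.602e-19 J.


Convert energy: E = 3.46 eV = 3.46 * 1.602e-19 = 5.54292e-19 J
lambda = h*c / E = 6.626e-34 * 3e8 / 5.54292e-19
lambda = 3.5862e-07 m = 358.6 nm

358.6


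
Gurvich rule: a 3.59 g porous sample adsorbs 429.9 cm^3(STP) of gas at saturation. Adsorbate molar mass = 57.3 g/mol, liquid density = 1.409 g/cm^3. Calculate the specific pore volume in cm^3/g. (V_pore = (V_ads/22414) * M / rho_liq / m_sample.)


Moles adsorbed n = V_ads / 22414 = 429.9 / 22414 = 1.917998e-02 mol
Liquid volume V_liq = n * M / rho_liq = 1.917998e-02 * 57.3 / 1.409 = 0.77999 cm^3
Specific pore volume V_pore = V_liq / m_sample = 0.77999 / 3.59
V_pore = 0.2173 cm^3/g

0.2173


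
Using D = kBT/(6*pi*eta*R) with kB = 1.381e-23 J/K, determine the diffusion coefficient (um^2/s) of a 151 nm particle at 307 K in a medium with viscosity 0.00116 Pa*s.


Radius R = 151/2 = 75.5 nm = 7.55e-08 m
D = kB*T / (6*pi*eta*R)
D = 1.381e-23 * 307 / (6 * pi * 0.00116 * 7.55e-08)
D = 2.56818e-12 m^2/s = 2.568 um^2/s

2.568


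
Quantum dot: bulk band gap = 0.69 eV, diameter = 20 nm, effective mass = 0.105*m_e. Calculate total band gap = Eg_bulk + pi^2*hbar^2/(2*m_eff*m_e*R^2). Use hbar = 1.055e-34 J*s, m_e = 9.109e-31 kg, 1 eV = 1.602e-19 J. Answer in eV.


Radius R = 20/2 nm = 1e-08 m
Confinement energy dE = pi^2 * hbar^2 / (2 * m_eff * m_e * R^2)
dE = pi^2 * (1.055e-34)^2 / (2 * 0.105 * 9.109e-31 * (1e-08)^2) J, divided by 1.602e-19 J/eV
dE = 0.0358 eV
Total band gap = E_g(bulk) + dE = 0.69 + 0.0358 = 0.7258 eV

0.7258


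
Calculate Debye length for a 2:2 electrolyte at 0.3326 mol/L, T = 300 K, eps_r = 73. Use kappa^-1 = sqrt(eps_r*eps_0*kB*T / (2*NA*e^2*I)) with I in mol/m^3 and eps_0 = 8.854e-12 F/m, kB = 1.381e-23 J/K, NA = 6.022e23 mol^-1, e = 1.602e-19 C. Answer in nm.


Ionic strength I = 0.3326 * 2^2 * 1000 = 1330.4 mol/m^3
kappa^-1 = sqrt(73 * 8.854e-12 * 1.381e-23 * 300 / (2 * 6.022e23 * (1.602e-19)^2 * 1330.4))
kappa^-1 = 0.255 nm

0.255


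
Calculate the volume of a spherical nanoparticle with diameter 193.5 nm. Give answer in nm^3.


Radius r = 193.5/2 = 96.75 nm
Volume V = (4/3) * pi * r^3
V = (4/3) * pi * (96.75)^3
V = 3793512.6 nm^3

3793512.6


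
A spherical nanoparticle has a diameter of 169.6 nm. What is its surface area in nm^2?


Radius r = 169.6/2 = 84.8 nm
Surface area SA = 4 * pi * r^2
SA = 4 * pi * (84.8)^2
SA = 90365.27 nm^2

90365.27


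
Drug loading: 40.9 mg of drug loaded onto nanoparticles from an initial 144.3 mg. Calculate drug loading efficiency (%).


Drug loading efficiency = (drug loaded / drug initial) * 100
DLE = 40.9 / 144.3 * 100
DLE = 0.2834 * 100
DLE = 28.34%

28.34


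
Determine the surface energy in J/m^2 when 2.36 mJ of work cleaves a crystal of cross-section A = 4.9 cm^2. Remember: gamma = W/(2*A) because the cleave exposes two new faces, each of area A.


Convert: A = 4.9 cm^2 = 0.00049 m^2, W = 2.36 mJ = 0.00236 J
Cleaving exposes two faces of area A, so total new surface = 2*A and gamma = W / (2*A)
gamma = 0.00236 / (2 * 0.00049)
gamma = 2.408 J/m^2

2.408


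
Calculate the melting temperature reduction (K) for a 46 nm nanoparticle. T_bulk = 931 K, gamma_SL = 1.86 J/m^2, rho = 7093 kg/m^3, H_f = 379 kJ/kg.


Radius R = 46/2 = 23 nm = 2.3e-08 m
Convert H_f = 379 kJ/kg = 379000 J/kg
dT = 2 * gamma_SL * T_bulk / (rho * H_f * R)
dT = 2 * 1.86 * 931 / (7093 * 379000 * 2.3e-08)
dT = 56.0 K

56.0


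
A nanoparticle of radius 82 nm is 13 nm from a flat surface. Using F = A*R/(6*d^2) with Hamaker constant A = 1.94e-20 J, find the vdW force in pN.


Convert to SI: R = 82 nm = 8.2e-08 m, d = 13 nm = 1.3e-08 m
F = A * R / (6 * d^2)
F = 1.94e-20 * 8.2e-08 / (6 * (1.3e-08)^2)
F = 1.56884e-12 N = 1.569 pN

1.569


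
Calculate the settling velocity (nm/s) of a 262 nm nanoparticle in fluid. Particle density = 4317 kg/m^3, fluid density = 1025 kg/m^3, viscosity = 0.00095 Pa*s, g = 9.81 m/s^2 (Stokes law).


Radius R = 262/2 nm = 1.31e-07 m
Density difference = 4317 - 1025 = 3292 kg/m^3
v = 2 * R^2 * (rho_p - rho_f) * g / (9 * eta)
v = 2 * (1.31e-07)^2 * 3292 * 9.81 / (9 * 0.00095)
v = 1.29639e-07 m/s = 129.6389 nm/s

129.6389


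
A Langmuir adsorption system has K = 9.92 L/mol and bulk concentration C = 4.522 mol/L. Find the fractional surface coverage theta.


Langmuir isotherm: theta = K*C / (1 + K*C)
K*C = 9.92 * 4.522 = 44.85824
theta = 44.85824 / (1 + 44.85824) = 44.85824 / 45.85824
theta = 0.9782

0.9782


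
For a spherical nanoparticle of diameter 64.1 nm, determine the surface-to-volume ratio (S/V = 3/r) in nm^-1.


Radius r = 64.1/2 = 32.05 nm
S/V = 3 / r = 3 / 32.05
S/V = 0.0936 nm^-1

0.0936


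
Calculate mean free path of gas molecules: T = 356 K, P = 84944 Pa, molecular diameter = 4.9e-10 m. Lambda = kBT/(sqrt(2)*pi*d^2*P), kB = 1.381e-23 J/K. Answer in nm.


Mean free path: lambda = kB*T / (sqrt(2) * pi * d^2 * P)
lambda = 1.381e-23 * 356 / (sqrt(2) * pi * (4.9e-10)^2 * 84944)
lambda = 5.42568e-08 m
lambda = 54.26 nm

54.26


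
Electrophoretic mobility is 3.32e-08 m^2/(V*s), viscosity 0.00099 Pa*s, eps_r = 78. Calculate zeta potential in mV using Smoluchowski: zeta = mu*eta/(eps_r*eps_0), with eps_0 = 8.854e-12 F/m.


Smoluchowski equation: zeta = mu * eta / (eps_r * eps_0)
zeta = 3.32e-08 * 0.00099 / (78 * 8.854e-12)
zeta = 0.047593 V = 47.59 mV

47.59


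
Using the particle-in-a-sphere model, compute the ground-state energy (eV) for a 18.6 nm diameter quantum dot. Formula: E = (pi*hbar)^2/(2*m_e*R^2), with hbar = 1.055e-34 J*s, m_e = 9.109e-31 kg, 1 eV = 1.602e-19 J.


Radius R = 18.6/2 = 9.3 nm = 9.3e-09 m
E = (pi * 1.055e-34)^2 / (2 * 9.109e-31 * (9.3e-09)^2)
E(J) = 6.97169e-22
E = E(J) / 1.602e-19 = 0.0044 eV

0.0044


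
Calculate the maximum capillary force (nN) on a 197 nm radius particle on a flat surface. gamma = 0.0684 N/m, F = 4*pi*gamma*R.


Convert radius: R = 197 nm = 1.97e-07 m
F = 4 * pi * gamma * R
F = 4 * pi * 0.0684 * 1.97e-07
F = 1.69329e-07 N = 169.3293 nN

169.3293


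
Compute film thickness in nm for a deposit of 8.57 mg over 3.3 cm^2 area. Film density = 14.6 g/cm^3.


Convert: m = 8.57 mg = 8.5700e-06 kg, A = 3.3 cm^2 = 3.3000e-04 m^2, rho = 14.6 g/cm^3 = 14600 kg/m^3
t = m / (A * rho)
t = 8.5700e-06 / (3.3000e-04 * 14600)
t = 1.7787e-06 m = 1778.7 nm

1778.7


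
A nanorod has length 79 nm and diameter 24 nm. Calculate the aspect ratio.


Aspect ratio AR = length / diameter
AR = 79 / 24
AR = 3.29

3.29


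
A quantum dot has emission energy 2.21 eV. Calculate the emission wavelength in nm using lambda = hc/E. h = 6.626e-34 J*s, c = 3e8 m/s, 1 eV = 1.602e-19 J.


Convert energy: E = 2.21 eV = 2.21 * 1.602e-19 = 3.54042e-19 J
lambda = h*c / E = 6.626e-34 * 3e8 / 3.54042e-19
lambda = 5.61459e-07 m = 561.5 nm

561.5


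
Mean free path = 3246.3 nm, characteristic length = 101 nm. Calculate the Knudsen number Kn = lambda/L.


Knudsen number Kn = lambda / L
Kn = 3246.3 / 101
Kn = 32.1416

32.1416


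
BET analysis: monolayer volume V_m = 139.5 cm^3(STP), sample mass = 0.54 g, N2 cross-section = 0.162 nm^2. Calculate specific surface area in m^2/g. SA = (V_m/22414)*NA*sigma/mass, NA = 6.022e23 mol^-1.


Number of moles in monolayer = V_m / 22414 = 139.5 / 22414 = 0.00622379
Number of molecules = moles * NA = 0.00622379 * 6.022e23
SA = molecules * sigma / mass
SA = (139.5 / 22414) * 6.022e23 * 0.162e-18 / 0.54
SA = 1124.4 m^2/g

1124.4


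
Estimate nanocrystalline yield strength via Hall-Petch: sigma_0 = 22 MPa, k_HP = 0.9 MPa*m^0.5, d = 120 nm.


d = 120 nm = 1.2e-07 m
sqrt(d) = 0.0003464102
Hall-Petch contribution = k / sqrt(d) = 0.9 / 0.0003464102 = 2598.1 MPa
sigma = sigma_0 + k/sqrt(d) = 22 + 2598.1 = 2620.1 MPa

2620.1


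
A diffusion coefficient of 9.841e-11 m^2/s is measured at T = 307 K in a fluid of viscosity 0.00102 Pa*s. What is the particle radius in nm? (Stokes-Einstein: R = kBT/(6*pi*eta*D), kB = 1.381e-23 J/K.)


Stokes-Einstein: R = kB*T / (6*pi*eta*D)
R = 1.381e-23 * 307 / (6 * pi * 0.00102 * 9.841e-11)
R = 2.24074e-09 m = 2.24 nm

2.24


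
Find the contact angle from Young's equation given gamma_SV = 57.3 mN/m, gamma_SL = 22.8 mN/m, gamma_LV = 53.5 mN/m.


cos(theta) = (gamma_SV - gamma_SL) / gamma_LV
cos(theta) = (57.3 - 22.8) / 53.5
cos(theta) = 0.64486
theta = arccos(0.64486) = 49.84 degrees

49.84


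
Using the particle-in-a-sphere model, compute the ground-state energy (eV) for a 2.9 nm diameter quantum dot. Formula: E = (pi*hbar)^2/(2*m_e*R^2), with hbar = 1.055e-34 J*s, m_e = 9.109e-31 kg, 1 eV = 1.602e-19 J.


Radius R = 2.9/2 = 1.45 nm = 1.45e-09 m
E = (pi * 1.055e-34)^2 / (2 * 9.109e-31 * (1.45e-09)^2)
E(J) = 2.86793e-20
E = E(J) / 1.602e-19 = 0.179 eV

0.179


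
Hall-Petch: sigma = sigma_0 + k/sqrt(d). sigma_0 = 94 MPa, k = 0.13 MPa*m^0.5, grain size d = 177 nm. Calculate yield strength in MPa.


d = 177 nm = 1.77e-07 m
sqrt(d) = 0.0004207137
Hall-Petch contribution = k / sqrt(d) = 0.13 / 0.0004207137 = 309.0 MPa
sigma = sigma_0 + k/sqrt(d) = 94 + 309.0 = 403.0 MPa

403.0


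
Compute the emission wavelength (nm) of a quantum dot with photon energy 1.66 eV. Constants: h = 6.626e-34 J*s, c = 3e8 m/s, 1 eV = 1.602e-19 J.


Convert energy: E = 1.66 eV = 1.66 * 1.602e-19 = 2.65932e-19 J
lambda = h*c / E = 6.626e-34 * 3e8 / 2.65932e-19
lambda = 7.47484e-07 m = 747.5 nm

747.5


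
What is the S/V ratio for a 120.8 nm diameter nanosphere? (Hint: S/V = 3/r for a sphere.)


Radius r = 120.8/2 = 60.4 nm
S/V = 3 / r = 3 / 60.4
S/V = 0.0497 nm^-1

0.0497


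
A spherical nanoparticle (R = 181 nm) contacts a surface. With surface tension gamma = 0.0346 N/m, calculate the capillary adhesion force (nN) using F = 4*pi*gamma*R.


Convert radius: R = 181 nm = 1.81e-07 m
F = 4 * pi * gamma * R
F = 4 * pi * 0.0346 * 1.81e-07
F = 7.86982e-08 N = 78.6982 nN

78.6982


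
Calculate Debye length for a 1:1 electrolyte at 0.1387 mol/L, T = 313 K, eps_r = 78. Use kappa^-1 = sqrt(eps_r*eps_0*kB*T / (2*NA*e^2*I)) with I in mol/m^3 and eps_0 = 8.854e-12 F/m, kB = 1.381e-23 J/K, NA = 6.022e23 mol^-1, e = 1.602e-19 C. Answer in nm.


Ionic strength I = 0.1387 * 1^2 * 1000 = 138.7 mol/m^3
kappa^-1 = sqrt(78 * 8.854e-12 * 1.381e-23 * 313 / (2 * 6.022e23 * (1.602e-19)^2 * 138.7))
kappa^-1 = 0.834 nm

0.834


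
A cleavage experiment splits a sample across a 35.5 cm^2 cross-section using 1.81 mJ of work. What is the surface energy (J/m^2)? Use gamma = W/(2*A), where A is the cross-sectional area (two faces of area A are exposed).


Convert: A = 35.5 cm^2 = 0.00355 m^2, W = 1.81 mJ = 0.00181 J
Cleaving exposes two faces of area A, so total new surface = 2*A and gamma = W / (2*A)
gamma = 0.00181 / (2 * 0.00355)
gamma = 0.255 J/m^2

0.255


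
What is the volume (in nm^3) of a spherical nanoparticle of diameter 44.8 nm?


Radius r = 44.8/2 = 22.4 nm
Volume V = (4/3) * pi * r^3
V = (4/3) * pi * (22.4)^3
V = 47079.59 nm^3

47079.59


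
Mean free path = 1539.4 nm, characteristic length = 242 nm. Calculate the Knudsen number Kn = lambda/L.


Knudsen number Kn = lambda / L
Kn = 1539.4 / 242
Kn = 6.3612

6.3612


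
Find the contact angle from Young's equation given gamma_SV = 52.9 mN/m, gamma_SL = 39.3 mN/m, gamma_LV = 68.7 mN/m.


cos(theta) = (gamma_SV - gamma_SL) / gamma_LV
cos(theta) = (52.9 - 39.3) / 68.7
cos(theta) = 0.197962
theta = arccos(0.197962) = 78.58 degrees

78.58


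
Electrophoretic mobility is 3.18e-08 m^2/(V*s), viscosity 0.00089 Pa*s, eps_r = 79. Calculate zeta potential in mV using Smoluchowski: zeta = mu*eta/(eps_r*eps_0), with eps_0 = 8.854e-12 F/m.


Smoluchowski equation: zeta = mu * eta / (eps_r * eps_0)
zeta = 3.18e-08 * 0.00089 / (79 * 8.854e-12)
zeta = 0.040462 V = 40.46 mV

40.46


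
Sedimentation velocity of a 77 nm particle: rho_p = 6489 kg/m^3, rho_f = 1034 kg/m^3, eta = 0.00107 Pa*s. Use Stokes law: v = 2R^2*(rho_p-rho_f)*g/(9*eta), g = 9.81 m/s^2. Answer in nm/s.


Radius R = 77/2 nm = 3.85e-08 m
Density difference = 6489 - 1034 = 5455 kg/m^3
v = 2 * R^2 * (rho_p - rho_f) * g / (9 * eta)
v = 2 * (3.85e-08)^2 * 5455 * 9.81 / (9 * 0.00107)
v = 1.64736e-08 m/s = 16.4736 nm/s

16.4736


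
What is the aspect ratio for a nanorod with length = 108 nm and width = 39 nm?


Aspect ratio AR = length / diameter
AR = 108 / 39
AR = 2.77

2.77


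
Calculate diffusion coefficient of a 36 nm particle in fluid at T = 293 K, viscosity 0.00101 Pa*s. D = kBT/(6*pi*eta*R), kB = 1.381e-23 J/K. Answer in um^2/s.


Radius R = 36/2 = 18 nm = 1.8e-08 m
D = kB*T / (6*pi*eta*R)
D = 1.381e-23 * 293 / (6 * pi * 0.00101 * 1.8e-08)
D = 1.18077e-11 m^2/s = 11.808 um^2/s

11.808


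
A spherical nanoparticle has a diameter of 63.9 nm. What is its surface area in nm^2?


Radius r = 63.9/2 = 31.95 nm
Surface area SA = 4 * pi * r^2
SA = 4 * pi * (31.95)^2
SA = 12827.78 nm^2

12827.78


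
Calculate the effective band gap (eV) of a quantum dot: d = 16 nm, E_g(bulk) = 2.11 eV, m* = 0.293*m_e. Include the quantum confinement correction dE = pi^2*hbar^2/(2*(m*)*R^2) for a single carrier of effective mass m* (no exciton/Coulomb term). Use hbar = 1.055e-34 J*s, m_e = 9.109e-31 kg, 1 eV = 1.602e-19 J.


Radius R = 16/2 nm = 8e-09 m
Confinement energy dE = pi^2 * hbar^2 / (2 * m_eff * m_e * R^2)
dE = pi^2 * (1.055e-34)^2 / (2 * 0.293 * 9.109e-31 * (8e-09)^2) J, divided by 1.602e-19 J/eV
dE = 0.0201 eV
Total band gap = E_g(bulk) + dE = 2.11 + 0.0201 = 2.1301 eV

2.1301


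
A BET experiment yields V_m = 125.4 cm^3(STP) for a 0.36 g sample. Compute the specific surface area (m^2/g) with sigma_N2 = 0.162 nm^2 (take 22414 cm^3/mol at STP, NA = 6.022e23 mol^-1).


Number of moles in monolayer = V_m / 22414 = 125.4 / 22414 = 0.00559472
Number of molecules = moles * NA = 0.00559472 * 6.022e23
SA = molecules * sigma / mass
SA = (125.4 / 22414) * 6.022e23 * 0.162e-18 / 0.36
SA = 1516.1 m^2/g

1516.1


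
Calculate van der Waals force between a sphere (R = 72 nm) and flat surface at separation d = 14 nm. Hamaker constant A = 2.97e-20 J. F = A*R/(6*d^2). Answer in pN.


Convert to SI: R = 72 nm = 7.2e-08 m, d = 14 nm = 1.4e-08 m
F = A * R / (6 * d^2)
F = 2.97e-20 * 7.2e-08 / (6 * (1.4e-08)^2)
F = 1.81837e-12 N = 1.818 pN

1.818


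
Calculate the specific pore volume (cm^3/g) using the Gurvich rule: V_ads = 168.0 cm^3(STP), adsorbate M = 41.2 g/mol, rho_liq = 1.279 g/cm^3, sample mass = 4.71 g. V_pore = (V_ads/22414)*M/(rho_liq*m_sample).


Moles adsorbed n = V_ads / 22414 = 168.0 / 22414 = 7.495315e-03 mol
Liquid volume V_liq = n * M / rho_liq = 7.495315e-03 * 41.2 / 1.279 = 0.24144 cm^3
Specific pore volume V_pore = V_liq / m_sample = 0.24144 / 4.71
V_pore = 0.0513 cm^3/g

0.0513


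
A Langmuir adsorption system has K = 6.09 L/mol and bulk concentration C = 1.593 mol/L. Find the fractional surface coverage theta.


Langmuir isotherm: theta = K*C / (1 + K*C)
K*C = 6.09 * 1.593 = 9.70137
theta = 9.70137 / (1 + 9.70137) = 9.70137 / 10.70137
theta = 0.9066

0.9066


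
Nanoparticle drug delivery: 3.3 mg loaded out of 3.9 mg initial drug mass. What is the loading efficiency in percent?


Drug loading efficiency = (drug loaded / drug initial) * 100
DLE = 3.3 / 3.9 * 100
DLE = 0.8462 * 100
DLE = 84.62%

84.62


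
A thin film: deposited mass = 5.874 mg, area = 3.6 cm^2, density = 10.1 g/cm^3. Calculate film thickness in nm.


Convert: m = 5.874 mg = 5.8740e-06 kg, A = 3.6 cm^2 = 3.6000e-04 m^2, rho = 10.1 g/cm^3 = 10100 kg/m^3
t = m / (A * rho)
t = 5.8740e-06 / (3.6000e-04 * 10100)
t = 1.6155e-06 m = 1615.5 nm

1615.5


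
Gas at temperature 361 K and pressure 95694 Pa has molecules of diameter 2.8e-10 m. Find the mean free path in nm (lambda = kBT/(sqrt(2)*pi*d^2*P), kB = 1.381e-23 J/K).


Mean free path: lambda = kB*T / (sqrt(2) * pi * d^2 * P)
lambda = 1.381e-23 * 361 / (sqrt(2) * pi * (2.8e-10)^2 * 95694)
lambda = 1.49567e-07 m
lambda = 149.57 nm

149.57


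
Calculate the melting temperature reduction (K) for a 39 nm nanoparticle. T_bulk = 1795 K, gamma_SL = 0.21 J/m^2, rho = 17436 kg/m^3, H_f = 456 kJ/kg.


Radius R = 39/2 = 19.5 nm = 1.95e-08 m
Convert H_f = 456 kJ/kg = 456000 J/kg
dT = 2 * gamma_SL * T_bulk / (rho * H_f * R)
dT = 2 * 0.21 * 1795 / (17436 * 456000 * 1.95e-08)
dT = 4.9 K

4.9


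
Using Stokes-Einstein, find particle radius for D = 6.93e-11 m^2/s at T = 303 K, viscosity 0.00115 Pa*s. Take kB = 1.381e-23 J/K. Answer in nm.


Stokes-Einstein: R = kB*T / (6*pi*eta*D)
R = 1.381e-23 * 303 / (6 * pi * 0.00115 * 6.93e-11)
R = 2.78551e-09 m = 2.79 nm

2.79


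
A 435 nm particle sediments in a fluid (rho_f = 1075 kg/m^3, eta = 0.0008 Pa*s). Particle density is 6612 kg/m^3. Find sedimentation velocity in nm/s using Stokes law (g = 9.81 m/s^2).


Radius R = 435/2 nm = 2.175e-07 m
Density difference = 6612 - 1075 = 5537 kg/m^3
v = 2 * R^2 * (rho_p - rho_f) * g / (9 * eta)
v = 2 * (2.175e-07)^2 * 5537 * 9.81 / (9 * 0.0008)
v = 7.13772e-07 m/s = 713.7721 nm/s

713.7721


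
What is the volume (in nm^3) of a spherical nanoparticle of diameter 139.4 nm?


Radius r = 139.4/2 = 69.7 nm
Volume V = (4/3) * pi * r^3
V = (4/3) * pi * (69.7)^3
V = 1418361.53 nm^3

1418361.53


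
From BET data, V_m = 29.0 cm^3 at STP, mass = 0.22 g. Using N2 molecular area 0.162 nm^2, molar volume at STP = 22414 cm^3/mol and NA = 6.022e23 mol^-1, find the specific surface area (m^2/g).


Number of moles in monolayer = V_m / 22414 = 29.0 / 22414 = 0.00129383
Number of molecules = moles * NA = 0.00129383 * 6.022e23
SA = molecules * sigma / mass
SA = (29.0 / 22414) * 6.022e23 * 0.162e-18 / 0.22
SA = 573.7 m^2/g

573.7


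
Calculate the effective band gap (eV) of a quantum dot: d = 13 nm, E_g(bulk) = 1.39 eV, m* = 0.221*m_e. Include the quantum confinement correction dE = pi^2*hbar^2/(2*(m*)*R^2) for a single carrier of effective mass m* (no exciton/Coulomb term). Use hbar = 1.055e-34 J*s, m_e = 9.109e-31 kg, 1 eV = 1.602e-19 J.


Radius R = 13/2 nm = 6.5e-09 m
Confinement energy dE = pi^2 * hbar^2 / (2 * m_eff * m_e * R^2)
dE = pi^2 * (1.055e-34)^2 / (2 * 0.221 * 9.109e-31 * (6.5e-09)^2) J, divided by 1.602e-19 J/eV
dE = 0.0403 eV
Total band gap = E_g(bulk) + dE = 1.39 + 0.0403 = 1.4303 eV

1.4303


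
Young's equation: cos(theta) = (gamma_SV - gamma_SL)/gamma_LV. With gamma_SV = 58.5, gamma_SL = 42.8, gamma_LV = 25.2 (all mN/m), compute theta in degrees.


cos(theta) = (gamma_SV - gamma_SL) / gamma_LV
cos(theta) = (58.5 - 42.8) / 25.2
cos(theta) = 0.623016
theta = arccos(0.623016) = 51.46 degrees

51.46


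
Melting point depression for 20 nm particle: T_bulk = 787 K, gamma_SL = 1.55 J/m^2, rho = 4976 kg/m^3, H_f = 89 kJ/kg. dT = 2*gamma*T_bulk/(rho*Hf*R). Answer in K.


Radius R = 20/2 = 10 nm = 1e-08 m
Convert H_f = 89 kJ/kg = 89000 J/kg
dT = 2 * gamma_SL * T_bulk / (rho * H_f * R)
dT = 2 * 1.55 * 787 / (4976 * 89000 * 1e-08)
dT = 550.9 K

550.9


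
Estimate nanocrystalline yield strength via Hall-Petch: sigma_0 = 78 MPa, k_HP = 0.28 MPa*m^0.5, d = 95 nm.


d = 95 nm = 9.5e-08 m
sqrt(d) = 0.0003082207
Hall-Petch contribution = k / sqrt(d) = 0.28 / 0.0003082207 = 908.4 MPa
sigma = sigma_0 + k/sqrt(d) = 78 + 908.4 = 986.4 MPa

986.4


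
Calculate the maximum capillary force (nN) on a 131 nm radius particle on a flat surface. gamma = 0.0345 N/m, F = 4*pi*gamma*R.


Convert radius: R = 131 nm = 1.31e-07 m
F = 4 * pi * gamma * R
F = 4 * pi * 0.0345 * 1.31e-07
F = 5.67937e-08 N = 56.7937 nN

56.7937


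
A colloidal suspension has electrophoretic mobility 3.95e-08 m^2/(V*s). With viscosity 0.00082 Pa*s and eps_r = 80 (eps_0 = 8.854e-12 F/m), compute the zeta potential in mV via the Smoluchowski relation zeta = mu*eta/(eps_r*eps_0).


Smoluchowski equation: zeta = mu * eta / (eps_r * eps_0)
zeta = 3.95e-08 * 0.00082 / (80 * 8.854e-12)
zeta = 0.045728 V = 45.73 mV

45.73


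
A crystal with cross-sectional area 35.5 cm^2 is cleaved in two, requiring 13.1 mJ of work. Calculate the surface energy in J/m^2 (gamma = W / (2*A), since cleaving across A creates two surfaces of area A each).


Convert: A = 35.5 cm^2 = 0.00355 m^2, W = 13.1 mJ = 0.0131 J
Cleaving exposes two faces of area A, so total new surface = 2*A and gamma = W / (2*A)
gamma = 0.0131 / (2 * 0.00355)
gamma = 1.845 J/m^2

1.845


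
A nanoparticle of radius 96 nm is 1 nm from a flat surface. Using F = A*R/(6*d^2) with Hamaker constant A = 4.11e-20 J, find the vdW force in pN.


Convert to SI: R = 96 nm = 9.6e-08 m, d = 1 nm = 1e-09 m
F = A * R / (6 * d^2)
F = 4.11e-20 * 9.6e-08 / (6 * (1e-09)^2)
F = 6.576e-10 N = 657.6 pN

657.6


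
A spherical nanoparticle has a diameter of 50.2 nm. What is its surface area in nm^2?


Radius r = 50.2/2 = 25.1 nm
Surface area SA = 4 * pi * r^2
SA = 4 * pi * (25.1)^2
SA = 7916.94 nm^2

7916.94


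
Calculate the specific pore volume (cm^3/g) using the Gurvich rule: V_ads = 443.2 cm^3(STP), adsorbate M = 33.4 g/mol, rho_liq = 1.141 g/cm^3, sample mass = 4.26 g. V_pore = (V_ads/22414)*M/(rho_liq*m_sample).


Moles adsorbed n = V_ads / 22414 = 443.2 / 22414 = 1.977336e-02 mol
Liquid volume V_liq = n * M / rho_liq = 1.977336e-02 * 33.4 / 1.141 = 0.57882 cm^3
Specific pore volume V_pore = V_liq / m_sample = 0.57882 / 4.26
V_pore = 0.1359 cm^3/g

0.1359


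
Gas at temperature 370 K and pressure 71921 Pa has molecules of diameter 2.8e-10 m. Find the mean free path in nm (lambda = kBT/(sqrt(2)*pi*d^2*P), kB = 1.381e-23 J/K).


Mean free path: lambda = kB*T / (sqrt(2) * pi * d^2 * P)
lambda = 1.381e-23 * 370 / (sqrt(2) * pi * (2.8e-10)^2 * 71921)
lambda = 2.03966e-07 m
lambda = 203.97 nm

203.97


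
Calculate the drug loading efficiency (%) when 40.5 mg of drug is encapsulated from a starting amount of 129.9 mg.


Drug loading efficiency = (drug loaded / drug initial) * 100
DLE = 40.5 / 129.9 * 100
DLE = 0.3118 * 100
DLE = 31.18%

31.18
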